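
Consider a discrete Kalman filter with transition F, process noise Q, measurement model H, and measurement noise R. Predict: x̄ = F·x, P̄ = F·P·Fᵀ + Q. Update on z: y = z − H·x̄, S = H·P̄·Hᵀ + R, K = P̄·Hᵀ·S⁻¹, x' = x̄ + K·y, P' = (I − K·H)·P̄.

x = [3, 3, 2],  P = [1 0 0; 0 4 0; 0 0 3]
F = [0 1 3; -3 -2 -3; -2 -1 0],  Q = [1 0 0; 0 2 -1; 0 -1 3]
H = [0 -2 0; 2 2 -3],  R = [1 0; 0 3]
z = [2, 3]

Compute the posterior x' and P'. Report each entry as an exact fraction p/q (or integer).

x̄ = F·x = [9, -21, -9]
P̄ = F·P·Fᵀ + Q = [32 -35 -4; -35 54 13; -4 13 11]
y = z − H·x̄ = [-40, 0]
S = H·P̄·Hᵀ + R = [217 2; 2 58]
K = P̄·Hᵀ·S⁻¹ = [2024/6291 581/6291; -3131/6291 -1/12582; -739/6291 -3203/12582]
x' = x̄ + K·y = [-24341/6291, -6871/6291, -27059/6291]
P' = (I − K·H)·P̄ = [56146/6291 -1012/6291 36175/6291; -1012/6291 3131/12582 739/12582; 36175/6291 739/12582 51929/12582]

x' = [-24341/6291, -6871/6291, -27059/6291]
P' = [56146/6291 -1012/6291 36175/6291; -1012/6291 3131/12582 739/12582; 36175/6291 739/12582 51929/12582]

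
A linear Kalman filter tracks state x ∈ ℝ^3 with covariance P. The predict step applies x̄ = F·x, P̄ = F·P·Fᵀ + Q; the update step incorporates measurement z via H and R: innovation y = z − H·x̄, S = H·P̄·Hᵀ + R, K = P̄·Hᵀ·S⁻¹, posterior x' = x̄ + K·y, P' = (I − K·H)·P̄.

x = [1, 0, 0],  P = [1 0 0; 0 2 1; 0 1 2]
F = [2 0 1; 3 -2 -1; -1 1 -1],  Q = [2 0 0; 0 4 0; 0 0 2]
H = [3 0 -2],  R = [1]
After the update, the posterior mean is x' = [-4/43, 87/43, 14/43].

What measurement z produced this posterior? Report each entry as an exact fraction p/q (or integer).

x̄ = F·x = [2, 3, -1]
P̄ = F·P·Fᵀ + Q = [8 2 -3; 2 27 -4; -3 -4 5]
S = H·P̄·Hᵀ + R = [129]
K = P̄·Hᵀ·S⁻¹ = [10/43; 14/129; -19/129]
x' − x̄ = [-90/43, -42/43, 57/43] = K·y
y = (KᵀK)⁻¹·Kᵀ·(x' − x̄) = [-9]
z = y + H·x̄ = [-9] + [8] = [-1]

z = [-1]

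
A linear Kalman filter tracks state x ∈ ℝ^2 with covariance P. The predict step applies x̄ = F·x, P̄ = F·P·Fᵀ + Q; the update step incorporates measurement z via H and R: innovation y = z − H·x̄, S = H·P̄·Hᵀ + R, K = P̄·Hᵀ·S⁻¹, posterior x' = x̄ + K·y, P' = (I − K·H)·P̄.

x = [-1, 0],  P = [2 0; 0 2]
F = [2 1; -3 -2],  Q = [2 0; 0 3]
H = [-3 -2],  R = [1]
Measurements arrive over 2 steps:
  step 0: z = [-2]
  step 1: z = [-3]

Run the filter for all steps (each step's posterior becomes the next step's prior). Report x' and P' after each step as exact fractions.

step 0: x̄ = F·x = [-2, 3]
step 0: P̄ = F·P·Fᵀ + Q = [12 -16; -16 29]
step 0: y = z − H·x̄ = [-2]
step 0: S = H·P̄·Hᵀ + R = [33]
step 0: K = P̄·Hᵀ·S⁻¹ = [-4/33; -10/33]
step 0: x' = x̄ + K·y = [-58/33, 119/33]
step 0: P' = (I − K·H)·P̄ = [380/33 -568/33; -568/33 857/33]
step 1: x̄ = F·x = [1/11, -64/33]
step 1: P̄ = F·P·Fᵀ + Q = [57/11 -6/11; -6/11 131/33]
step 1: y = z − H·x̄ = [-218/33]
step 1: S = H·P̄·Hᵀ + R = [1880/33]
step 1: K = P̄·Hᵀ·S⁻¹ = [-477/1880; -26/235]
step 1: x' = x̄ + K·y = [1661/940, -284/235]
step 1: P' = (I − K·H)·P̄ = [2847/1880 -504/235; -504/235 769/235]

step 0: x' = [-58/33, 119/33], P' = [380/33 -568/33; -568/33 857/33]
step 1: x' = [1661/940, -284/235], P' = [2847/1880 -504/235; -504/235 769/235]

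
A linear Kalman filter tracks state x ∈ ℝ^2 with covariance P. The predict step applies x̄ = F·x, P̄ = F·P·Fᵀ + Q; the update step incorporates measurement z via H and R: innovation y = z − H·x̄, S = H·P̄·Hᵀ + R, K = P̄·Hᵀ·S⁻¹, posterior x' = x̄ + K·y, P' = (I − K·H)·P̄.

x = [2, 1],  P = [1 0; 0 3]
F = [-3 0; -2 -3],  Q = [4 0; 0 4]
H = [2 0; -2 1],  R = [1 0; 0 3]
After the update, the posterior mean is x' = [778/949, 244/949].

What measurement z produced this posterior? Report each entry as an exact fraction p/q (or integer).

x̄ = F·x = [-6, -7]
P̄ = F·P·Fᵀ + Q = [13 6; 6 35]
S = H·P̄·Hᵀ + R = [53 -40; -40 66]
K = P̄·Hᵀ·S⁻¹ = [458/949 -10/949; 856/949 1699/1898]
x' − x̄ = [6472/949, 6887/949] = K·y
y = (KᵀK)⁻¹·Kᵀ·(x' − x̄) = [14, -6]
z = y + H·x̄ = [14, -6] + [-12, 5] = [2, -1]

z = [2, -1]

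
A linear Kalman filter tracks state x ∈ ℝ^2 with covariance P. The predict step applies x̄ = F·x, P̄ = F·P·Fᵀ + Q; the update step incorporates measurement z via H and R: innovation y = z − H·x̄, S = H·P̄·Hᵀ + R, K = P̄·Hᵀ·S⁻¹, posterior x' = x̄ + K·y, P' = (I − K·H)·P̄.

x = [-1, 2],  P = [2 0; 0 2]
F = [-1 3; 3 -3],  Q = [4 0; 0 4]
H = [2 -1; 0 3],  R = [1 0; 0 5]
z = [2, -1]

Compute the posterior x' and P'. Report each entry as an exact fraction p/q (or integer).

x' = [12763/15349, -5973/15349]
P' = [5496/15349 3720/15349; 3720/15349 7880/15349]

x̄ = F·x = [7, -9]
P̄ = F·P·Fᵀ + Q = [24 -24; -24 40]
y = z − H·x̄ = [-21, 26]
S = H·P̄·Hᵀ + R = [233 -264; -264 365]
K = P̄·Hᵀ·S⁻¹ = [7272/15349 2232/15349; -440/15349 4728/15349]
x' = x̄ + K·y = [12763/15349, -5973/15349]
P' = (I − K·H)·P̄ = [5496/15349 3720/15349; 3720/15349 7880/15349]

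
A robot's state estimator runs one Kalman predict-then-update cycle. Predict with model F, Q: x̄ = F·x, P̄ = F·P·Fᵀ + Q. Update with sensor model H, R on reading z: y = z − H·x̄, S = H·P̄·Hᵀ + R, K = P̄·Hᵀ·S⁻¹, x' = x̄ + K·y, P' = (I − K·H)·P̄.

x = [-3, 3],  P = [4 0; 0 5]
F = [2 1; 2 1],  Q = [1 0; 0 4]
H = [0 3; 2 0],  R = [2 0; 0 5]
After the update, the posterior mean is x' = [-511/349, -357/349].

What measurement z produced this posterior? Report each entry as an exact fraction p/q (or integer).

x̄ = F·x = [-3, -3]
P̄ = F·P·Fᵀ + Q = [22 21; 21 25]
S = H·P̄·Hᵀ + R = [227 126; 126 93]
K = P̄·Hᵀ·S⁻¹ = [21/349 410/1047; 561/1745 28/1745]
x' − x̄ = [536/349, 690/349] = K·y
y = (KᵀK)⁻¹·Kᵀ·(x' − x̄) = [6, 3]
z = y + H·x̄ = [6, 3] + [-9, -6] = [-3, -3]

z = [-3, -3]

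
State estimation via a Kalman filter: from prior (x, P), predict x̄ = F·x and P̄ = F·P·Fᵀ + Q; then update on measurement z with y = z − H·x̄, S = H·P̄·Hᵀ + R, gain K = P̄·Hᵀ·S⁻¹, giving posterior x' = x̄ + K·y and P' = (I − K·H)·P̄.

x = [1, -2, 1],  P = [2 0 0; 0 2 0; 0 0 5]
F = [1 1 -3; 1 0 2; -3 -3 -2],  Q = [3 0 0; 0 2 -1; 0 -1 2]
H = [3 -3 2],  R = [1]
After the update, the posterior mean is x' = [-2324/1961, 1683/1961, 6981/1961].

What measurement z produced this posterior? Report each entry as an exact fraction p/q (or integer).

x̄ = F·x = [-4, 3, 1]
P̄ = F·P·Fᵀ + Q = [52 -28 18; -28 24 -27; 18 -27 58]
S = H·P̄·Hᵀ + R = [1961]
K = P̄·Hᵀ·S⁻¹ = [276/1961; -210/1961; 251/1961]
x' − x̄ = [5520/1961, -4200/1961, 5020/1961] = K·y
y = (KᵀK)⁻¹·Kᵀ·(x' − x̄) = [20]
z = y + H·x̄ = [20] + [-19] = [1]

z = [1]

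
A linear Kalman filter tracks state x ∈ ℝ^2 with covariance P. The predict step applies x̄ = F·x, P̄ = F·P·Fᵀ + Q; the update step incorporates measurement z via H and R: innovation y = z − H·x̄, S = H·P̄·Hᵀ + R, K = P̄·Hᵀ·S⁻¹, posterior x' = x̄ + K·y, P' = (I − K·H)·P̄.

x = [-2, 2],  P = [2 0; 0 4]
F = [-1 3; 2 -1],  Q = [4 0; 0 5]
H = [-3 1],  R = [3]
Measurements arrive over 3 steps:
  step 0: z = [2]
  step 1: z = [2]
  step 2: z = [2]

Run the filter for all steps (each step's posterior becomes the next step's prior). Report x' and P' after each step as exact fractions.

step 0: x̄ = F·x = [8, -6]
step 0: P̄ = F·P·Fᵀ + Q = [42 -16; -16 17]
step 0: y = z − H·x̄ = [32]
step 0: S = H·P̄·Hᵀ + R = [494]
step 0: K = P̄·Hᵀ·S⁻¹ = [-71/247; 5/38]
step 0: x' = x̄ + K·y = [-296/247, -34/19]
step 0: P' = (I − K·H)·P̄ = [292/247 51/19; 51/19 321/38]
step 1: x̄ = F·x = [-1030/247, -150/247]
step 1: P̄ = F·P·Fᵀ + Q = [32161/494 -4405/494; -4405/494 3675/494]
step 1: y = z − H·x̄ = [-2446/247]
step 1: S = H·P̄·Hᵀ + R = [160518/247]
step 1: K = P̄·Hᵀ·S⁻¹ = [-25222/80259; 2815/53506]
step 1: x' = x̄ + K·y = [-84914/80259, -30185/26753]
step 1: P' = (I − K·H)·P̄ = [148229/160518 97785/53506; 97785/53506 150900/26753]
step 2: x̄ = F·x = [-186751/80259, -79273/80259]
step 2: P̄ = F·P·Fᵀ + Q = [7178771/160518 -959173/160518; -959173/160518 563743/80259]
step 2: y = z − H·x̄ = [-320462/80259]
step 2: S = H·P̄·Hᵀ + R = [71973017/160518]
step 2: K = P̄·Hᵀ·S⁻¹ = [-22495486/71973017; 4005005/71973017]
step 2: x' = x̄ + K·y = [-77649665/71973017, -87080189/71973017]
step 2: P' = (I − K·H)·P̄ = [132457629/143946034 262399971/143946034; 262399971/143946034 811229943/143946034]

step 0: x' = [-296/247, -34/19], P' = [292/247 51/19; 51/19 321/38]
step 1: x' = [-84914/80259, -30185/26753], P' = [148229/160518 97785/53506; 97785/53506 150900/26753]
step 2: x' = [-77649665/71973017, -87080189/71973017], P' = [132457629/143946034 262399971/143946034; 262399971/143946034 811229943/143946034]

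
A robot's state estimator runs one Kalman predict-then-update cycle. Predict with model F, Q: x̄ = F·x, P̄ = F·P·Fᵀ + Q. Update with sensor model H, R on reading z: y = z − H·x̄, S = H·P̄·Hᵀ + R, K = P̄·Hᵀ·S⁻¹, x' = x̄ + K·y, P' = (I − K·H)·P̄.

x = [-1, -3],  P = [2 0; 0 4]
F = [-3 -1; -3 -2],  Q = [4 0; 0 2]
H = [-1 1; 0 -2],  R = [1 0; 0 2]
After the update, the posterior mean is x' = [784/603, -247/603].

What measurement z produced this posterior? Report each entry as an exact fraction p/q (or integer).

z = [-2, 1]

x̄ = F·x = [6, 9]
P̄ = F·P·Fᵀ + Q = [26 26; 26 36]
S = H·P̄·Hᵀ + R = [11 -20; -20 146]
K = P̄·Hᵀ·S⁻¹ = [-520/603 -286/603; 10/603 -296/603]
x' − x̄ = [-2834/603, -5674/603] = K·y
y = (KᵀK)⁻¹·Kᵀ·(x' − x̄) = [-5, 19]
z = y + H·x̄ = [-5, 19] + [3, -18] = [-2, 1]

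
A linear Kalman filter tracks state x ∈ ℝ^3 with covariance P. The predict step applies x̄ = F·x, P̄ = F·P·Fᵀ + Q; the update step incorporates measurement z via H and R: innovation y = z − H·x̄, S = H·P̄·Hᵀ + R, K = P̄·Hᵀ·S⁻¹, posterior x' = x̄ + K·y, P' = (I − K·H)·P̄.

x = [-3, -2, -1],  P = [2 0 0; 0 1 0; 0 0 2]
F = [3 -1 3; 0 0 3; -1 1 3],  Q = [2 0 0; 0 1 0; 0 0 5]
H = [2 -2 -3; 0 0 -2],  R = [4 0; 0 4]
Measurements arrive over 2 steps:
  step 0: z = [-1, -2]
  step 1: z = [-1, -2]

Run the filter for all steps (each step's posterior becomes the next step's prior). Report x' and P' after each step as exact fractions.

step 0: x̄ = F·x = [-10, -3, -2]
step 0: P̄ = F·P·Fᵀ + Q = [39 18 11; 18 19 18; 11 18 26]
step 0: y = z − H·x̄ = [7, -6]
step 0: S = H·P̄·Hᵀ + R = [410 184; 184 108]
step 0: K = P̄·Hᵀ·S⁻¹ = [1255/2606 -2669/2606; 72/1303 -557/1303; -46/1303 -549/1303]
step 0: x' = x̄ + K·y = [-1261/2606, -63/1303, 366/1303]
step 0: P' = (I − K·H)·P̄ = [31621/2606 10552/1303 2669/1303; 10552/1303 8737/1303 1114/1303; 2669/1303 1114/1303 1098/1303]
step 1: x̄ = F·x = [-1461/2606, 1098/1303, 3331/2606]
step 1: P̄ = F·P·Fᵀ + Q = [283131/2606 30561/1303 23871/2606; 30561/1303 11185/1303 5217/1303; 23871/2606 5217/1303 21021/2606]
step 1: y = z − H·x̄ = [14701/2606, 725/1303]
step 1: S = H·P̄·Hᵀ + R = [771397/2606 36189/1303; 36189/1303 47254/1303]
step 1: K = P̄·Hᵀ·S⁻¹ = [3707859/6491233 -6118761/6491233; 80540/927319 -266439/927319; -36189/6491233 -2859918/6491233]
step 1: x' = x̄ + K·y = [13873116/6491233, 1087519/927319, 6501689/6491233]
step 1: P' = (I − K·H)·P̄ = [63285561/6491233 5359080/927319 12237522/6491233; 5359080/927319 4398683/927319 532878/927319; 12237522/6491233 532878/927319 5719836/6491233]

step 0: x' = [-1261/2606, -63/1303, 366/1303], P' = [31621/2606 10552/1303 2669/1303; 10552/1303 8737/1303 1114/1303; 2669/1303 1114/1303 1098/1303]
step 1: x' = [13873116/6491233, 1087519/927319, 6501689/6491233], P' = [63285561/6491233 5359080/927319 12237522/6491233; 5359080/927319 4398683/927319 532878/927319; 12237522/6491233 532878/927319 5719836/6491233]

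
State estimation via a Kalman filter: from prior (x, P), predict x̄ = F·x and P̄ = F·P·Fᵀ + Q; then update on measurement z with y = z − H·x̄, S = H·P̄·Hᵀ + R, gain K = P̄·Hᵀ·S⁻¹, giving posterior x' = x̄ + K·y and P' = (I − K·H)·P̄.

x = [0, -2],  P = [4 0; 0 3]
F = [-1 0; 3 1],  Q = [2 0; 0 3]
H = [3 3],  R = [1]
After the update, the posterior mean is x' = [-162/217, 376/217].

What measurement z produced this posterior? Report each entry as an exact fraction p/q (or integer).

z = [3]

x̄ = F·x = [0, -2]
P̄ = F·P·Fᵀ + Q = [6 -12; -12 42]
S = H·P̄·Hᵀ + R = [217]
K = P̄·Hᵀ·S⁻¹ = [-18/217; 90/217]
x' − x̄ = [-162/217, 810/217] = K·y
y = (KᵀK)⁻¹·Kᵀ·(x' − x̄) = [9]
z = y + H·x̄ = [9] + [-6] = [3]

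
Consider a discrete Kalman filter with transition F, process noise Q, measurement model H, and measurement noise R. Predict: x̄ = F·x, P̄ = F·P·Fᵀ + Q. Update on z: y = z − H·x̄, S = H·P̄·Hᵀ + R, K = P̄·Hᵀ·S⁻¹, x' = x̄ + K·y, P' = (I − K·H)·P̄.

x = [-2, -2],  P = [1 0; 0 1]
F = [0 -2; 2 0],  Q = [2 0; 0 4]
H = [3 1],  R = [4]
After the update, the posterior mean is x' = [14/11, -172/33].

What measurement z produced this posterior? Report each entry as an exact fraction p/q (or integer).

x̄ = F·x = [4, -4]
P̄ = F·P·Fᵀ + Q = [6 0; 0 8]
S = H·P̄·Hᵀ + R = [66]
K = P̄·Hᵀ·S⁻¹ = [3/11; 4/33]
x' − x̄ = [-30/11, -40/33] = K·y
y = (KᵀK)⁻¹·Kᵀ·(x' − x̄) = [-10]
z = y + H·x̄ = [-10] + [8] = [-2]

z = [-2]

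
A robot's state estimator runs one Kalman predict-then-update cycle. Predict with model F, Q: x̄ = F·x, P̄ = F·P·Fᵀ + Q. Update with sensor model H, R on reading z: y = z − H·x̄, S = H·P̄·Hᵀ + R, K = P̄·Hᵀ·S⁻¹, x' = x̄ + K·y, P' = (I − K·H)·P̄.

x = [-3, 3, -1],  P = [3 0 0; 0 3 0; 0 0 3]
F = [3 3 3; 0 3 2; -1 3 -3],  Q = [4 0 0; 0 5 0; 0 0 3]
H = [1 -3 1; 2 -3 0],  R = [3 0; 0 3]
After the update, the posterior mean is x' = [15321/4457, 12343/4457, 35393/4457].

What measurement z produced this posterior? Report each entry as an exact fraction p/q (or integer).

z = [3, -1]

x̄ = F·x = [-3, 7, 15]
P̄ = F·P·Fᵀ + Q = [85 45 -9; 45 44 9; -9 9 60]
S = H·P̄·Hᵀ + R = [202 116; 116 199]
K = P̄·Hᵀ·S⁻¹ = [-5267/8914 2319/4457; -1775/4457 94/4457; 1666/4457 -1979/4457]
x' − x̄ = [28692/4457, -18856/4457, -31462/4457] = K·y
y = (KᵀK)⁻¹·Kᵀ·(x' − x̄) = [12, 26]
z = y + H·x̄ = [12, 26] + [-9, -27] = [3, -1]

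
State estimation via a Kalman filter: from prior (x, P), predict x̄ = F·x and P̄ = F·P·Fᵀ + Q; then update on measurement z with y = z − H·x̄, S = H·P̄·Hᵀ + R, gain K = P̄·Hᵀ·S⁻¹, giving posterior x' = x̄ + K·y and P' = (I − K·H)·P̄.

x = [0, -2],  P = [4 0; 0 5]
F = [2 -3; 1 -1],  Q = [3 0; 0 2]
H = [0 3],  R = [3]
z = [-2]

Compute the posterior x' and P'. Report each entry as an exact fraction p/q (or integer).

x̄ = F·x = [6, 2]
P̄ = F·P·Fᵀ + Q = [64 23; 23 11]
y = z − H·x̄ = [-8]
S = H·P̄·Hᵀ + R = [102]
K = P̄·Hᵀ·S⁻¹ = [23/34; 11/34]
x' = x̄ + K·y = [10/17, -10/17]
P' = (I − K·H)·P̄ = [589/34 23/34; 23/34 11/34]

x' = [10/17, -10/17]
P' = [589/34 23/34; 23/34 11/34]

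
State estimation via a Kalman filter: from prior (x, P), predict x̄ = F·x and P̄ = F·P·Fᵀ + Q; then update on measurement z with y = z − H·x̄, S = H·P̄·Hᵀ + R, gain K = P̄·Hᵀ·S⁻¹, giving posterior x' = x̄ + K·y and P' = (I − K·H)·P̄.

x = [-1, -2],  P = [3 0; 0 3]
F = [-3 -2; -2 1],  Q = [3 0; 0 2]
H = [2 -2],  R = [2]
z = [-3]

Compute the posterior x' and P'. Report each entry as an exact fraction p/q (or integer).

x̄ = F·x = [7, 0]
P̄ = F·P·Fᵀ + Q = [42 12; 12 17]
y = z − H·x̄ = [-17]
S = H·P̄·Hᵀ + R = [142]
K = P̄·Hᵀ·S⁻¹ = [30/71; -5/71]
x' = x̄ + K·y = [-13/71, 85/71]
P' = (I − K·H)·P̄ = [1182/71 1152/71; 1152/71 1157/71]

x' = [-13/71, 85/71]
P' = [1182/71 1152/71; 1152/71 1157/71]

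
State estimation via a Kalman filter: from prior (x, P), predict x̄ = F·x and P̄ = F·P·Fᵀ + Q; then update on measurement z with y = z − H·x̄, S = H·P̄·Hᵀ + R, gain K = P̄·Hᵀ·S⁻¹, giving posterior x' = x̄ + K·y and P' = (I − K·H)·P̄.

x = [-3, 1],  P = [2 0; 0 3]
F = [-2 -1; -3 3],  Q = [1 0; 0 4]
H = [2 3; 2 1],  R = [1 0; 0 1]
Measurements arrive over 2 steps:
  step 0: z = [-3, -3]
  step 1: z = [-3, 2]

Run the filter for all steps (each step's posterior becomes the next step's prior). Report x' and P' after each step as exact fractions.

step 0: x̄ = F·x = [5, 12]
step 0: P̄ = F·P·Fᵀ + Q = [12 3; 3 49]
step 0: y = z − H·x̄ = [-49, -25]
step 0: S = H·P̄·Hᵀ + R = [526 219; 219 110]
step 0: K = P̄·Hᵀ·S⁻¹ = [-2283/9899 6975/9899; 4785/9899 -4577/9899]
step 0: x' = x̄ + K·y = [-13013/9899, -1252/9899]
step 0: P' = (I − K·H)·P̄ = [5802/9899 -4629/9899; -4629/9899 4681/9899]
step 1: x̄ = F·x = [27278/9899, 1857/521]
step 1: P̄ = F·P·Fᵀ + Q = [19272/9899 1824/521; 1824/521 11435/521]
step 1: y = z − H·x̄ = [-190102/9899, -70041/9899]
step 1: S = H·P̄·Hᵀ + R = [2458244/9899 1006131/9899; 1006131/9899 442876/9899]
step 1: K = P̄·Hᵀ·S⁻¹ = [-152016/1102531 3693072/7717717; 447765/1102531 -2126671/7717717]
step 1: x' = x̄ + K·y = [15572002/7717717, -17637012/7717717]
step 1: P' = (I − K·H)·P̄ = [3035832/7717717 -2378592/7717717; -2378592/7717717 2630513/7717717]

step 0: x' = [-13013/9899, -1252/9899], P' = [5802/9899 -4629/9899; -4629/9899 4681/9899]
step 1: x' = [15572002/7717717, -17637012/7717717], P' = [3035832/7717717 -2378592/7717717; -2378592/7717717 2630513/7717717]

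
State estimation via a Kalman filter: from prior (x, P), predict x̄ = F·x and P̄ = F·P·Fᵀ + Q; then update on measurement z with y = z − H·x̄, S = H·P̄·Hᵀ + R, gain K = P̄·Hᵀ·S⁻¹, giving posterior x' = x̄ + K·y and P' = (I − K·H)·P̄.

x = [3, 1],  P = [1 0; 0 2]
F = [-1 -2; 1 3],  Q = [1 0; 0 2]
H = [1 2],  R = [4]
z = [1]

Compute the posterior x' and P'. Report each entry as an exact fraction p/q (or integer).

x̄ = F·x = [-5, 6]
P̄ = F·P·Fᵀ + Q = [10 -13; -13 21]
y = z − H·x̄ = [-6]
S = H·P̄·Hᵀ + R = [46]
K = P̄·Hᵀ·S⁻¹ = [-8/23; 29/46]
x' = x̄ + K·y = [-67/23, 51/23]
P' = (I − K·H)·P̄ = [102/23 -67/23; -67/23 125/46]

x' = [-67/23, 51/23]
P' = [102/23 -67/23; -67/23 125/46]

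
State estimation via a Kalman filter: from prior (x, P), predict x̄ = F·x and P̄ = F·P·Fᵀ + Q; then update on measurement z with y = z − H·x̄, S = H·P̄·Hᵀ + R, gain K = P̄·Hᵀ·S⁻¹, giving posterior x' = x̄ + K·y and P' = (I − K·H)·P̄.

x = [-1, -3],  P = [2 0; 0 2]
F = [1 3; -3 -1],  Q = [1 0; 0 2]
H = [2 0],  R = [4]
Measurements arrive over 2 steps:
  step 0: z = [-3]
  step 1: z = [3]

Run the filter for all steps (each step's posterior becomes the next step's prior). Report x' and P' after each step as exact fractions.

step 0: x' = [-83/44, 15/11], P' = [21/22 -6/11; -6/11 170/11]
step 1: x' = [4595/3053, 27585/6106], P' = [3031/3053 -963/3053; -963/3053 27372/3053]

step 0: x̄ = F·x = [-10, 6]
step 0: P̄ = F·P·Fᵀ + Q = [21 -12; -12 22]
step 0: y = z − H·x̄ = [17]
step 0: S = H·P̄·Hᵀ + R = [88]
step 0: K = P̄·Hᵀ·S⁻¹ = [21/44; -3/11]
step 0: x' = x̄ + K·y = [-83/44, 15/11]
step 0: P' = (I − K·H)·P̄ = [21/22 -6/11; -6/11 170/11]
step 1: x̄ = F·x = [97/44, 189/44]
step 1: P̄ = F·P·Fᵀ + Q = [3031/22 -963/22; -963/22 501/22]
step 1: y = z − H·x̄ = [-31/22]
step 1: S = H·P̄·Hᵀ + R = [6106/11]
step 1: K = P̄·Hᵀ·S⁻¹ = [3031/6106; -963/6106]
step 1: x' = x̄ + K·y = [4595/3053, 27585/6106]
step 1: P' = (I − K·H)·P̄ = [3031/3053 -963/3053; -963/3053 27372/3053]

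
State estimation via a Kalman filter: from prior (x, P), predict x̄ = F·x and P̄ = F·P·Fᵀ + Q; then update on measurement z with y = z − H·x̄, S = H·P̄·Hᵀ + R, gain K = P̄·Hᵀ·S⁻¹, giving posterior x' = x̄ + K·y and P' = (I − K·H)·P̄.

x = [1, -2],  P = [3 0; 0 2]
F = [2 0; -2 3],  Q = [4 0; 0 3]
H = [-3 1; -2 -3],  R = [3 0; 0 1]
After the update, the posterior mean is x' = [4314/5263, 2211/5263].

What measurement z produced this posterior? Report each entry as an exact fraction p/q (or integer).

z = [-2, -3]

x̄ = F·x = [2, -8]
P̄ = F·P·Fᵀ + Q = [16 -12; -12 33]
S = H·P̄·Hᵀ + R = [252 -87; -87 218]
K = P̄·Hᵀ·S⁻¹ = [-4244/15789 -468/5263; 2839/15789 -1433/5263]
x' − x̄ = [-6212/5263, 44315/5263] = K·y
y = (KᵀK)⁻¹·Kᵀ·(x' − x̄) = [12, -23]
z = y + H·x̄ = [12, -23] + [-14, 20] = [-2, -3]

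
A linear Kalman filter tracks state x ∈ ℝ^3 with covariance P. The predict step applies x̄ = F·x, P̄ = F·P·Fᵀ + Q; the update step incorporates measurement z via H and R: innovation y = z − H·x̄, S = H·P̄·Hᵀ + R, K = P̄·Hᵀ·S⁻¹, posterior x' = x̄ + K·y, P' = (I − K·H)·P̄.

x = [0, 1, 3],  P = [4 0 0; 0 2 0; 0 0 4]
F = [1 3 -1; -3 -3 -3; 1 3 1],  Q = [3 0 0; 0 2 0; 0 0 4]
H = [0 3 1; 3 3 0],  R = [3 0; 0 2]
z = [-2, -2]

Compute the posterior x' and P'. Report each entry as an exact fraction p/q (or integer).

x' = [29454/38089, -55752/38089, 89798/38089]
P' = [81722/38089 -72504/38089 170298/38089; -72504/38089 71660/38089 -167370/38089; 170298/38089 -167370/38089 471246/38089]

x̄ = F·x = [0, -12, 6]
P̄ = F·P·Fᵀ + Q = [29 -18 18; -18 92 -42; 18 -42 30]
y = z − H·x̄ = [28, 34]
S = H·P̄·Hᵀ + R = [609 594; 594 767]
K = P̄·Hᵀ·S⁻¹ = [-15738/38089 13827/38089; 15870/38089 -1266/38089; -10288/38089 4392/38089]
x' = x̄ + K·y = [29454/38089, -55752/38089, 89798/38089]
P' = (I − K·H)·P̄ = [81722/38089 -72504/38089 170298/38089; -72504/38089 71660/38089 -167370/38089; 170298/38089 -167370/38089 471246/38089]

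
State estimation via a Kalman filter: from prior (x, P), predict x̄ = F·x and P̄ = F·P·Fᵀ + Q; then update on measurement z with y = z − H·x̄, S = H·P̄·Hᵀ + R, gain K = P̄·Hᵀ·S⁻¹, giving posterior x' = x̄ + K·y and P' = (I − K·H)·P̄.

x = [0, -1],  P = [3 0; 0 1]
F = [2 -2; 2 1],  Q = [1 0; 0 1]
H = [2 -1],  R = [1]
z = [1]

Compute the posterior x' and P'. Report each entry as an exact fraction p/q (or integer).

x̄ = F·x = [2, -1]
P̄ = F·P·Fᵀ + Q = [17 10; 10 14]
y = z − H·x̄ = [-4]
S = H·P̄·Hᵀ + R = [43]
K = P̄·Hᵀ·S⁻¹ = [24/43; 6/43]
x' = x̄ + K·y = [-10/43, -67/43]
P' = (I − K·H)·P̄ = [155/43 286/43; 286/43 566/43]

x' = [-10/43, -67/43]
P' = [155/43 286/43; 286/43 566/43]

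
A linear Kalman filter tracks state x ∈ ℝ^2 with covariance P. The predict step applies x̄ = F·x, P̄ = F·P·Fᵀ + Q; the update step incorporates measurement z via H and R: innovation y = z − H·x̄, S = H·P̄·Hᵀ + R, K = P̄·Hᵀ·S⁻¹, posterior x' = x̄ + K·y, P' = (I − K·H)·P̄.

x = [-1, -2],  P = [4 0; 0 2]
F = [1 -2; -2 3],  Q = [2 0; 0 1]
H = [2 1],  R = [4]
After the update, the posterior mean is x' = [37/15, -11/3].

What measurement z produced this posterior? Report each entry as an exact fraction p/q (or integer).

x̄ = F·x = [3, -4]
P̄ = F·P·Fᵀ + Q = [14 -20; -20 35]
S = H·P̄·Hᵀ + R = [15]
K = P̄·Hᵀ·S⁻¹ = [8/15; -1/3]
x' − x̄ = [-8/15, 1/3] = K·y
y = (KᵀK)⁻¹·Kᵀ·(x' − x̄) = [-1]
z = y + H·x̄ = [-1] + [2] = [1]

z = [1]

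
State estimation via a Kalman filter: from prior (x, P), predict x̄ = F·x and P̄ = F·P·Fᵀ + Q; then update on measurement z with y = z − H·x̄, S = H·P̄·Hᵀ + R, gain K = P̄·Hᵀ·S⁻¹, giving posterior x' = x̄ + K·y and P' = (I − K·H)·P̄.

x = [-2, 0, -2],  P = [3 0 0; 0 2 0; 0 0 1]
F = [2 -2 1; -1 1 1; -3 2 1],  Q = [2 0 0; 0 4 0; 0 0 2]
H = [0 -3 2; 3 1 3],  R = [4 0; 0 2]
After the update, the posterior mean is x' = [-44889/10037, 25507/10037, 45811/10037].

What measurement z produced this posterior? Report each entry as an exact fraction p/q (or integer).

x̄ = F·x = [-6, 0, 4]
P̄ = F·P·Fᵀ + Q = [23 -9 -25; -9 10 14; -25 14 38]
S = H·P̄·Hᵀ + R = [78 31; 31 141]
K = P̄·Hᵀ·S⁻¹ = [-2778/10037 -457/10037; -1057/10037 2012/10037; 3151/10037 3080/10037]
x' − x̄ = [15333/10037, 25507/10037, 5663/10037] = K·y
y = (KᵀK)⁻¹·Kᵀ·(x' − x̄) = [-7, 9]
z = y + H·x̄ = [-7, 9] + [8, -6] = [1, 3]

z = [1, 3]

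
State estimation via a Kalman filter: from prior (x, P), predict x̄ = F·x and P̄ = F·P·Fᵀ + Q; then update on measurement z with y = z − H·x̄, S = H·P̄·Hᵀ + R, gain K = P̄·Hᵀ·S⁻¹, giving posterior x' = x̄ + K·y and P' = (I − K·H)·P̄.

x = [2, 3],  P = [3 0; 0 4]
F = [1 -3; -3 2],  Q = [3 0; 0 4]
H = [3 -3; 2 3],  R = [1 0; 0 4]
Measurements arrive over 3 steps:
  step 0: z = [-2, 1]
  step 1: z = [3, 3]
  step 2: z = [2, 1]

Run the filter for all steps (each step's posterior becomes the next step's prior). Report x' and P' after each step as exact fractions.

step 0: x̄ = F·x = [-7, 0]
step 0: P̄ = F·P·Fᵀ + Q = [42 -33; -33 47]
step 0: y = z − H·x̄ = [19, 15]
step 0: S = H·P̄·Hᵀ + R = [1396 -270; -270 199]
step 0: K = P̄·Hᵀ·S⁻¹ = [40725/204904 19905/102452; -1965/14636 1425/7318]
step 0: x' = x̄ + K·y = [-63403/204904, 5415/14636]
step 0: P' = (I − K·H)·P̄ = [39993/204904 1887/14636; 1887/14636 1271/7318]
step 1: x̄ = F·x = [-290833/204904, 341829/204904]
step 1: P̄ = F·P·Fᵀ + Q = [816489/204904 -42909/204904; -42909/204904 1004889/204904]
step 1: y = z − H·x̄ = [1256349/102452, 24413/29272]
step 1: S = H·P̄·Hᵀ + R = [4342417/51226 -305271/14636; -305271/14636 1802095/29272]
step 1: K = P̄·Hᵀ·S⁻¹ = [190098351/980201596 90644913/490100798; -66215313/490100798 45678606/245050399]
step 1: x' = x̄ + K·y = [272768681/245050399, 40906245/245050399]
step 1: P' = (I − K·H)·P̄ = [183051531/980201596 59842707/490100798; 59842707/490100798 40957239/245050399]
step 2: x̄ = F·x = [150049946/245050399, -736493553/245050399]
step 2: P̄ = F·P·Fᵀ + Q = [3880004439/980201596 -215588775/980201596; -215588775/980201596 4787361019/980201596]
step 2: y = z − H·x̄ = [-2169529699/245050399, 2154431166/245050399]
step 2: S = H·P̄·Hᵀ + R = [20716772167/245050399 -10226494431/490100798; -10226494431/490100798 59940008011/980201596]
step 2: K = P̄·Hᵀ·S⁻¹ = [899770766013/4640605793524 428868444999/2320302896762; -313558914579/2320302896762 216138638238/1160151448381]
step 2: x' = x̄ + K·y = [2416557328715/4640605793524, -397065707751/2320302896762]
step 2: P' = (I − K·H)·P̄ = [866143665201/4640605793524 283110038265/2320302896762; 283110038265/2320302896762 193814838229/1160151448381]

step 0: x' = [-63403/204904, 5415/14636], P' = [39993/204904 1887/14636; 1887/14636 1271/7318]
step 1: x' = [272768681/245050399, 40906245/245050399], P' = [183051531/980201596 59842707/490100798; 59842707/490100798 40957239/245050399]
step 2: x' = [2416557328715/4640605793524, -397065707751/2320302896762], P' = [866143665201/4640605793524 283110038265/2320302896762; 283110038265/2320302896762 193814838229/1160151448381]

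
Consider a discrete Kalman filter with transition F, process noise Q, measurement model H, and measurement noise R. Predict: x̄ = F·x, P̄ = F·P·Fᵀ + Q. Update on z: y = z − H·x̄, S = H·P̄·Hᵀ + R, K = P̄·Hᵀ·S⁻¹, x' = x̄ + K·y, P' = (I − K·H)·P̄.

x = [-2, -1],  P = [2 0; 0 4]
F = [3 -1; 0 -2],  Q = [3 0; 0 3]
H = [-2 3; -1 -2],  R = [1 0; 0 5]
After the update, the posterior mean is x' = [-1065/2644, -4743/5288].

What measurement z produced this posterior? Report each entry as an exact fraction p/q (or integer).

x̄ = F·x = [-5, 2]
P̄ = F·P·Fᵀ + Q = [25 8; 8 19]
S = H·P̄·Hᵀ + R = [176 -56; -56 138]
K = P̄·Hᵀ·S⁻¹ = [-1471/5288 -271/661; 1541/10576 -725/2644]
x' − x̄ = [12155/2644, -15319/5288] = K·y
y = (KᵀK)⁻¹·Kᵀ·(x' − x̄) = [-18, 1]
z = y + H·x̄ = [-18, 1] + [16, 1] = [-2, 2]

z = [-2, 2]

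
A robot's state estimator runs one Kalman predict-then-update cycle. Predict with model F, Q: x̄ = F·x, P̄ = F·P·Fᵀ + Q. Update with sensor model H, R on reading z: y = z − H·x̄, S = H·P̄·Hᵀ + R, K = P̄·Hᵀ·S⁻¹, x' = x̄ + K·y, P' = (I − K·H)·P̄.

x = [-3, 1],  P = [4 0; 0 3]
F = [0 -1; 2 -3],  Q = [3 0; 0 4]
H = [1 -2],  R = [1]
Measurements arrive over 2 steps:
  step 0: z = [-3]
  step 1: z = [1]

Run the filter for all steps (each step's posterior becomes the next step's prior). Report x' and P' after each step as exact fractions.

step 0: x' = [27/53, 269/159], P' = [270/53 137/53; 137/53 248/159]
step 1: x' = [-7379/2950, -538/295], P' = [22021/5900 1057/590; 1057/590 65/59]

step 0: x̄ = F·x = [-1, -9]
step 0: P̄ = F·P·Fᵀ + Q = [6 9; 9 47]
step 0: y = z − H·x̄ = [-20]
step 0: S = H·P̄·Hᵀ + R = [159]
step 0: K = P̄·Hᵀ·S⁻¹ = [-4/53; -85/159]
step 0: x' = x̄ + K·y = [27/53, 269/159]
step 0: P' = (I − K·H)·P̄ = [270/53 137/53; 137/53 248/159]
step 1: x̄ = F·x = [-269/159, -215/53]
step 1: P̄ = F·P·Fᵀ + Q = [725/159 -26/53; -26/53 392/53]
step 1: y = z − H·x̄ = [-862/159]
step 1: S = H·P̄·Hᵀ + R = [5900/159]
step 1: K = P̄·Hᵀ·S⁻¹ = [881/5900; -243/590]
step 1: x' = x̄ + K·y = [-7379/2950, -538/295]
step 1: P' = (I − K·H)·P̄ = [22021/5900 1057/590; 1057/590 65/59]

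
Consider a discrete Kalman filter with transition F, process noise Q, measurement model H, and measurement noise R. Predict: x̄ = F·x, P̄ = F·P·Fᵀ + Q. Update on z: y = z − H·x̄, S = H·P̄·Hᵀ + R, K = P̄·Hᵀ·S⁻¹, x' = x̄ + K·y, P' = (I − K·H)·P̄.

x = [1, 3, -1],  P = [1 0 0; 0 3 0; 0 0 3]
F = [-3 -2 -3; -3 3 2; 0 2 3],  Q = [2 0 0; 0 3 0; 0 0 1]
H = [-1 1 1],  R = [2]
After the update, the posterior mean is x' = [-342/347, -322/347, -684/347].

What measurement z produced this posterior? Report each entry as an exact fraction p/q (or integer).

x̄ = F·x = [-6, 4, 3]
P̄ = F·P·Fᵀ + Q = [50 -27 -39; -27 51 36; -39 36 40]
S = H·P̄·Hᵀ + R = [347]
K = P̄·Hᵀ·S⁻¹ = [-116/347; 114/347; 115/347]
x' − x̄ = [1740/347, -1710/347, -1725/347] = K·y
y = (KᵀK)⁻¹·Kᵀ·(x' − x̄) = [-15]
z = y + H·x̄ = [-15] + [13] = [-2]

z = [-2]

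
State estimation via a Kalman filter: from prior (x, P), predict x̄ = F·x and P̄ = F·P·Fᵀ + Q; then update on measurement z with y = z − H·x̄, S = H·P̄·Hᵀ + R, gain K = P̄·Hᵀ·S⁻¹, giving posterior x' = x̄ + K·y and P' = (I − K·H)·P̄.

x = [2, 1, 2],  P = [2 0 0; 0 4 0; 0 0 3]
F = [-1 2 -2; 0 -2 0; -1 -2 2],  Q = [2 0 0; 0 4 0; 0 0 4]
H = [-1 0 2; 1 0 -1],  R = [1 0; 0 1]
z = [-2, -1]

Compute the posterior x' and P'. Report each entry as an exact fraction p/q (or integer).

x' = [-2534/803, -2278/803, -180/73]
P' = [2092/803 -368/803 110/73; -368/803 9148/803 -16/73; 110/73 -16/73 78/73]

x̄ = F·x = [-4, -2, 0]
P̄ = F·P·Fᵀ + Q = [32 -16 -26; -16 20 16; -26 16 34]
y = z − H·x̄ = [-6, 3]
S = H·P̄·Hᵀ + R = [273 -178; -178 119]
K = P̄·Hᵀ·S⁻¹ = [328/803 882/803; 16/803 -192/803; 46/73 32/73]
x' = x̄ + K·y = [-2534/803, -2278/803, -180/73]
P' = (I − K·H)·P̄ = [2092/803 -368/803 110/73; -368/803 9148/803 -16/73; 110/73 -16/73 78/73]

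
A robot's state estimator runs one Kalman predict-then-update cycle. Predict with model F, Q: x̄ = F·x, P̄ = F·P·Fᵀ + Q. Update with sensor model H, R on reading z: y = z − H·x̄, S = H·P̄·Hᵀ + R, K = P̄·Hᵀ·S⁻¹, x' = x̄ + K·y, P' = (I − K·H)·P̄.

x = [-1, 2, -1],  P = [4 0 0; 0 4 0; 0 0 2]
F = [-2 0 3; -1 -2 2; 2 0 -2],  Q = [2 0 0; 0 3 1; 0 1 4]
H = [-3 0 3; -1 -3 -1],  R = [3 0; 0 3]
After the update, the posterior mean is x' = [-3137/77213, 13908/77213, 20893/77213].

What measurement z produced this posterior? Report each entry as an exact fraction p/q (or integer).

x̄ = F·x = [-1, -5, 0]
P̄ = F·P·Fᵀ + Q = [36 20 -28; 20 31 -15; -28 -15 28]
S = H·P̄·Hᵀ + R = [1083 339; 339 320]
K = P̄·Hᵀ·S⁻¹ = [-12796/77213 -2852/77213; -126/77213 -23513/77213; 12835/77213 -2739/77213]
x' − x̄ = [74076/77213, 399973/77213, 20893/77213] = K·y
y = (KᵀK)⁻¹·Kᵀ·(x' − x̄) = [-2, -17]
z = y + H·x̄ = [-2, -17] + [3, 16] = [1, -1]

z = [1, -1]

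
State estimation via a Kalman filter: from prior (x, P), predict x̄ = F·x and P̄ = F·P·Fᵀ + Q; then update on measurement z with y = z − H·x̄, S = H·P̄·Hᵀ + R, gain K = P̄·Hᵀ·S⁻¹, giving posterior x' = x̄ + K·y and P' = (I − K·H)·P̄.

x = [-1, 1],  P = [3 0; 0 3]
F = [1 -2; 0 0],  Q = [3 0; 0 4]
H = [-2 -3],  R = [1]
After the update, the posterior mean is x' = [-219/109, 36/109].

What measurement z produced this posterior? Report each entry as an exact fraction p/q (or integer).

z = [3]

x̄ = F·x = [-3, 0]
P̄ = F·P·Fᵀ + Q = [18 0; 0 4]
S = H·P̄·Hᵀ + R = [109]
K = P̄·Hᵀ·S⁻¹ = [-36/109; -12/109]
x' − x̄ = [108/109, 36/109] = K·y
y = (KᵀK)⁻¹·Kᵀ·(x' − x̄) = [-3]
z = y + H·x̄ = [-3] + [6] = [3]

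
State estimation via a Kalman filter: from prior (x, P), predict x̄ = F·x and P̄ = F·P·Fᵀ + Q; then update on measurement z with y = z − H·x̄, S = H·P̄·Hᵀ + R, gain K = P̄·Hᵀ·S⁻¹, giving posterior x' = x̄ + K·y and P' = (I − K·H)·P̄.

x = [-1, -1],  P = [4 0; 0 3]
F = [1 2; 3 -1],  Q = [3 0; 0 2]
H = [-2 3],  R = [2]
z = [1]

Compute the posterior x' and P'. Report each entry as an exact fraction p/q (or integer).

x' = [-229/75, -213/125]
P' = [269/15 298/25; 298/25 1018/125]

x̄ = F·x = [-3, -2]
P̄ = F·P·Fᵀ + Q = [19 6; 6 41]
y = z − H·x̄ = [1]
S = H·P̄·Hᵀ + R = [375]
K = P̄·Hᵀ·S⁻¹ = [-4/75; 37/125]
x' = x̄ + K·y = [-229/75, -213/125]
P' = (I − K·H)·P̄ = [269/15 298/25; 298/25 1018/125]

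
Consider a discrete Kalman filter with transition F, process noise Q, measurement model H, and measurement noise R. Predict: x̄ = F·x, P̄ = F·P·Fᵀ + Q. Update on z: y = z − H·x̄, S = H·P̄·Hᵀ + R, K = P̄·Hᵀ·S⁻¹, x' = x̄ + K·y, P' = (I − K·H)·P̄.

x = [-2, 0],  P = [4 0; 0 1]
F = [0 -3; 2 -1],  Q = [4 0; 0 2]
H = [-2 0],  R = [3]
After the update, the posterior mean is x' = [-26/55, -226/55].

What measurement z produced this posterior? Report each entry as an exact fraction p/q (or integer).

z = [1]

x̄ = F·x = [0, -4]
P̄ = F·P·Fᵀ + Q = [13 3; 3 19]
S = H·P̄·Hᵀ + R = [55]
K = P̄·Hᵀ·S⁻¹ = [-26/55; -6/55]
x' − x̄ = [-26/55, -6/55] = K·y
y = (KᵀK)⁻¹·Kᵀ·(x' − x̄) = [1]
z = y + H·x̄ = [1] + [0] = [1]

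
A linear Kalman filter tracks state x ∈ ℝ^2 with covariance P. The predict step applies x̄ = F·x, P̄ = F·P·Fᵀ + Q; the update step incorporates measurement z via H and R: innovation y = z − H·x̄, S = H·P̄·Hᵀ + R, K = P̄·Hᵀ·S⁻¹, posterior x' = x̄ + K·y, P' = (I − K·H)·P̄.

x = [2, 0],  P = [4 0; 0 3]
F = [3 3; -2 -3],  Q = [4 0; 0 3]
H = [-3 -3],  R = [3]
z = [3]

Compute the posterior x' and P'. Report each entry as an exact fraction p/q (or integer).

x' = [30/17, -91/34]
P' = [755/17 -747/17; -747/17 1489/34]

x̄ = F·x = [6, -4]
P̄ = F·P·Fᵀ + Q = [67 -51; -51 46]
y = z − H·x̄ = [9]
S = H·P̄·Hᵀ + R = [102]
K = P̄·Hᵀ·S⁻¹ = [-8/17; 5/34]
x' = x̄ + K·y = [30/17, -91/34]
P' = (I − K·H)·P̄ = [755/17 -747/17; -747/17 1489/34]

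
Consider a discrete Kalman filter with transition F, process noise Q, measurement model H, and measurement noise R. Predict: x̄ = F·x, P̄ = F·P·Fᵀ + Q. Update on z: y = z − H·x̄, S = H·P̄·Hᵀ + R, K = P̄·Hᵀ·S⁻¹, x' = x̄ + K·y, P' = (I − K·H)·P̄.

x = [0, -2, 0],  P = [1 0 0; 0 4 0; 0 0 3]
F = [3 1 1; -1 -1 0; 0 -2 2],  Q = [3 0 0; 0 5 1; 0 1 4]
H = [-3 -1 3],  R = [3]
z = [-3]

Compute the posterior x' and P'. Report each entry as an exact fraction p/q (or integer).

x̄ = F·x = [-2, 2, 4]
P̄ = F·P·Fᵀ + Q = [19 -7 -2; -7 10 9; -2 9 32]
y = z − H·x̄ = [-19]
S = H·P̄·Hᵀ + R = [412]
K = P̄·Hᵀ·S⁻¹ = [-14/103; 19/206; 93/412]
x' = x̄ + K·y = [60/103, 51/206, -119/412]
P' = (I − K·H)·P̄ = [1173/103 -189/103 1096/103; -189/103 669/103 87/206; 1096/103 87/206 4535/412]

x' = [60/103, 51/206, -119/412]
P' = [1173/103 -189/103 1096/103; -189/103 669/103 87/206; 1096/103 87/206 4535/412]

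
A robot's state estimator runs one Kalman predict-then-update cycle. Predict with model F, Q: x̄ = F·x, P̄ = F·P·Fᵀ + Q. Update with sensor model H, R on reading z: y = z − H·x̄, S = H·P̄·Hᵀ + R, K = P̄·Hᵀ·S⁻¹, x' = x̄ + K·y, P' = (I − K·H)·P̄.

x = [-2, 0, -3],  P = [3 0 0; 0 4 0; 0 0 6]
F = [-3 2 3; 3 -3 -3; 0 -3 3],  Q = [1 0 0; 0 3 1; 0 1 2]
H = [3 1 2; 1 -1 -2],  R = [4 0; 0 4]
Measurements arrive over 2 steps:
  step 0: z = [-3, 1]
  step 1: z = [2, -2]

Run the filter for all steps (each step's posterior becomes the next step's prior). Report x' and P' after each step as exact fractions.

step 0: x' = [-39773/79092, 134753/79092, -129469/79092], P' = [39331/79092 -44143/79092 2459/79092; -44143/79092 361363/79092 -151223/79092; 2459/79092 -151223/79092 110011/79092]
step 1: x' = [-61794041/1256859221, 1124020695/1256859221, 650780175/1256859221], P' = [610532825/1256859221 -627356297/1256859221 5801686/1256859221; -627356297/1256859221 4605903931/1256859221 -1851770886/1256859221; 5801686/1256859221 -1851770886/1256859221 1480809878/1256859221]

step 0: x̄ = F·x = [-3, 3, -9]
step 0: P̄ = F·P·Fᵀ + Q = [98 -105 30; -105 120 -17; 30 -17 92]
step 0: y = z − H·x̄ = [21, -11]
step 0: S = H·P̄·Hᵀ + R = [1036 -36; -36 612]
step 0: K = P̄·Hᵀ·S⁻¹ = [547/2197 19639/79092; -1021/4394 -25765/79092; 529/2197 -16585/79092]
step 0: x' = x̄ + K·y = [-39773/79092, 134753/79092, -129469/79092]
step 0: P' = (I − K·H)·P̄ = [39331/79092 -44143/79092 2459/79092; -44143/79092 361363/79092 -151223/79092; 2459/79092 -151223/79092 110011/79092]
step 1: x̄ = F·x = [209/39546, -15019/8788, -44037/4394]
step 1: P̄ = F·P·Fᵀ + Q = [384850/19773 -103433/4394 -31773/2197; -103433/4394 317991/8788 153371/4394; -31773/2197 153371/4394 197849/2197]
step 1: y = z − H·x̄ = [625811/26364, -1879105/79092]
step 1: S = H·P̄·Hᵀ + R = [3518795/8788 -9825929/26364; -9825929/26364 52549555/79092]
step 1: K = P̄·Hᵀ·S⁻¹ = [607922775/2513718442 613142875/2513718442; -244926683/1256859221 -382429614/1256859221; 281813482/1256859221 -276011796/1256859221]
step 1: x' = x̄ + K·y = [-61794041/1256859221, 1124020695/1256859221, 650780175/1256859221]
step 1: P' = (I − K·H)·P̄ = [610532825/1256859221 -627356297/1256859221 5801686/1256859221; -627356297/1256859221 4605903931/1256859221 -1851770886/1256859221; 5801686/1256859221 -1851770886/1256859221 1480809878/1256859221]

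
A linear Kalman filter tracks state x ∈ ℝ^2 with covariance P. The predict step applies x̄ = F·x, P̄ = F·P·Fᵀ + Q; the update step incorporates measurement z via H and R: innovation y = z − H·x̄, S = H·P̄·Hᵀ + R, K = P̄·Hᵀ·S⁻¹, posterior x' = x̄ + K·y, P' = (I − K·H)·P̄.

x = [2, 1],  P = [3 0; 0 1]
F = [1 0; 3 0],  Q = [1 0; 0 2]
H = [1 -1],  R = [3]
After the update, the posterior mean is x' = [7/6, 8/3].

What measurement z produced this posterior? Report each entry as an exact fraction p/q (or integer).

x̄ = F·x = [2, 6]
P̄ = F·P·Fᵀ + Q = [4 9; 9 29]
S = H·P̄·Hᵀ + R = [18]
K = P̄·Hᵀ·S⁻¹ = [-5/18; -10/9]
x' − x̄ = [-5/6, -10/3] = K·y
y = (KᵀK)⁻¹·Kᵀ·(x' − x̄) = [3]
z = y + H·x̄ = [3] + [-4] = [-1]

z = [-1]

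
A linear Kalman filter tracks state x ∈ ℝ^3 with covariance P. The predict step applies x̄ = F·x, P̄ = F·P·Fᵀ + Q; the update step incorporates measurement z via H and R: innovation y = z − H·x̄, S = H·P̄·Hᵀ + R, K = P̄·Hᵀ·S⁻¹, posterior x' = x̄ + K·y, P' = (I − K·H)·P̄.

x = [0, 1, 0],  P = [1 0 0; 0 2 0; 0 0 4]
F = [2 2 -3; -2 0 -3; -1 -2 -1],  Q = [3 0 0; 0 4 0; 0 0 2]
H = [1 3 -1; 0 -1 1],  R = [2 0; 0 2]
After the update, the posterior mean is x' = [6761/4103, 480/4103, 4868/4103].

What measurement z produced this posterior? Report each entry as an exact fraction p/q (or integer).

z = [1, 2]

x̄ = F·x = [2, 0, -2]
P̄ = F·P·Fᵀ + Q = [51 32 2; 32 44 14; 2 14 15]
S = H·P̄·Hᵀ + R = [568 -121; -121 33]
K = P̄·Hᵀ·S⁻¹ = [105/373 505/4103; 120/373 1110/4103; 98/373 4077/4103]
x' − x̄ = [-1445/4103, 480/4103, 13074/4103] = K·y
y = (KᵀK)⁻¹·Kᵀ·(x' − x̄) = [-3, 4]
z = y + H·x̄ = [-3, 4] + [4, -2] = [1, 2]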